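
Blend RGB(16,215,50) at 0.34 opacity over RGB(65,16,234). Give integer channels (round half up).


C = α×F + (1-α)×B, with 1-α = 0.66
R: 0.34×16 + 0.66×65 = 5.44 + 42.90 = 48.34 → 48
G: 0.34×215 + 0.66×16 = 73.10 + 10.56 = 83.66 → 84
B: 0.34×50 + 0.66×234 = 17.00 + 154.44 = 171.44 → 171
= RGB(48, 84, 171)


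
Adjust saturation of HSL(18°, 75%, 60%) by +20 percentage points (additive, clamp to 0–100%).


Original S = 75%
Adjustment = +20 percentage points
New S = 75 + (20) = 95
Clamp to [0, 100] → 95
= HSL(18°, 95%, 60%)


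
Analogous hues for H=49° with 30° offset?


Base hue: 49°
Left analog: (49 - 30) mod 360 = 19°
Right analog: (49 + 30) mod 360 = 79°
Analogous hues = 19° and 79°


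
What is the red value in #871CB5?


Color: #871CB5
R = 87 = 135
G = 1C = 28
B = B5 = 181
Red = 135


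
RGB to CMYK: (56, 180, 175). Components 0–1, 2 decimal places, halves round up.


R'=56/255≈0.2196, G'=180/255≈0.7059, B'=175/255≈0.6863
K = 1 - max(R',G',B') = 1 - 180/255 = 75/255 = 0.29411… → 0.29
(1-R'-K)/(1-K) simplifies to (max-R)/max with max = 180:
C = (180-56)/180 = 124/180 = 0.68888… → 0.69
M = (180-180)/180 = 0/180 = 0 → 0.00
Y = (180-175)/180 = 5/180 = 0.02777… → 0.03
= CMYK(0.69, 0.00, 0.03, 0.29)


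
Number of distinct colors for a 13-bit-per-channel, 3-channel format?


Total bits = 13 bits/channel × 3 channels = 39 bits
Distinct colors = 2^39
= 549,755,813,888 colors


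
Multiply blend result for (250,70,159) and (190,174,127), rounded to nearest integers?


Multiply: C = A×B/255, rounded to nearest integer
R: 250×190/255 = 47500/255 ≈ 186.275 → 186
G: 70×174/255 = 12180/255 ≈ 47.765 → 48
B: 159×127/255 = 20193/255 ≈ 79.188 → 79
= RGB(186, 48, 79)


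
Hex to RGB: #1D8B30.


1D → 29 (R)
8B → 139 (G)
30 → 48 (B)
= RGB(29, 139, 48)


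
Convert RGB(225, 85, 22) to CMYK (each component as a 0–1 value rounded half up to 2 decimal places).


R'=225/255≈0.8824, G'=85/255≈0.3333, B'=22/255≈0.0863
K = 1 - max(R',G',B') = 1 - 225/255 = 30/255 = 0.11764… → 0.12
(1-R'-K)/(1-K) simplifies to (max-R)/max with max = 225:
C = (225-225)/225 = 0/225 = 0 → 0.00
M = (225-85)/225 = 140/225 = 0.62222… → 0.62
Y = (225-22)/225 = 203/225 = 0.90222… → 0.90
= CMYK(0.00, 0.62, 0.90, 0.12)


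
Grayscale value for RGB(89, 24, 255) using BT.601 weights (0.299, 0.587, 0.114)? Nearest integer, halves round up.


Gray = 0.299×R + 0.587×G + 0.114×B
Gray = 0.299×89 + 0.587×24 + 0.114×255
Gray = 26.611 + 14.088 + 29.070
Gray = 69.769 → round half up → 70
Gray = 70


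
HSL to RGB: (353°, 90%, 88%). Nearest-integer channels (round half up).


H=353°, S=0.90, L=0.88
C = (1-|2L-1|)×S = (1-|0.76|)×0.90 = 0.216
H' = H/60 = 353/60 ≈ 5.8833; X = C×(1-|H' mod 2 - 1|) = 0.0252
m = L - C/2 = 0.88 - 0.108 = 0.772
Sector ⌊H'⌋ = 5 → (R',G',B') = (0.216, 0.0, 0.0252)
RGB = ((R'+m)×255, (G'+m)×255, (B'+m)×255) = (251.94, 196.86, 203.286)
Round half up → RGB(252, 197, 203)


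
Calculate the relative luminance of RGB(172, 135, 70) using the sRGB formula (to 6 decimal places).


Linearize each channel (sRGB transfer function): c = v/255; c_lin = c/12.92 if c ≤ 0.04045, else ((c+0.055)/1.055)^2.4
  R: 172/255 ≈ 0.674510 > 0.04045 → ((0.674510+0.055)/1.055)^2.4 ≈ 0.412543
  G: 135/255 ≈ 0.529412 > 0.04045 → ((0.529412+0.055)/1.055)^2.4 ≈ 0.242281
  B: 70/255 ≈ 0.274510 > 0.04045 → ((0.274510+0.055)/1.055)^2.4 ≈ 0.061246
R_lin = 0.412543, G_lin = 0.242281, B_lin = 0.061246
L = 0.2126×R + 0.7152×G + 0.0722×B
L = 0.2126×0.412543 + 0.7152×0.242281 + 0.0722×0.061246
L ≈ 0.265408


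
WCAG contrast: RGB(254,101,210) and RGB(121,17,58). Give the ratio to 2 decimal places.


Linearize each sRGB channel c=v/255: c/12.92 if c ≤ 0.04045 else ((c+0.055)/1.055)^2.4
L = 0.2126×R_lin + 0.7152×G_lin + 0.0722×B_lin
Color 1 (254,101,210):
  R=254: 254/255≈0.9961 > 0.04045 → ((0.9961+0.055)/1.055)^2.4 ≈ 0.99110
  G=101: 101/255≈0.3961 > 0.04045 → ((0.3961+0.055)/1.055)^2.4 ≈ 0.13014
  B=210: 210/255≈0.8235 > 0.04045 → ((0.8235+0.055)/1.055)^2.4 ≈ 0.64448
  L1 = 0.2126×0.99110 + 0.7152×0.13014 + 0.0722×0.64448 ≈ 0.35031
Color 2 (121,17,58):
  R=121: 121/255≈0.4745 > 0.04045 → ((0.4745+0.055)/1.055)^2.4 ≈ 0.19120
  G=17: 17/255≈0.0667 > 0.04045 → ((0.0667+0.055)/1.055)^2.4 ≈ 0.00561
  B=58: 58/255≈0.2275 > 0.04045 → ((0.2275+0.055)/1.055)^2.4 ≈ 0.04231
  L2 = 0.2126×0.19120 + 0.7152×0.00561 + 0.0722×0.04231 ≈ 0.04771
Lighter = 0.35031, Darker = 0.04771
Ratio = (L_lighter + 0.05) / (L_darker + 0.05)
Ratio = (0.35031 + 0.05) / (0.04771 + 0.05) = 0.40031 / 0.09771 ≈ 4.0968
Ratio ≈ 4.10:1


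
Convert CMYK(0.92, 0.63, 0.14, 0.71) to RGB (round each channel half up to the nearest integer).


R = 255 × (1-C) × (1-K) = 255 × 0.08 × 0.29 = 5.916 → 6
G = 255 × (1-M) × (1-K) = 255 × 0.37 × 0.29 = 27.3615 → 27
B = 255 × (1-Y) × (1-K) = 255 × 0.86 × 0.29 = 63.597 → 64
= RGB(6, 27, 64)


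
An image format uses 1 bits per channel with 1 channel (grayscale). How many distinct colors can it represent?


Total bits = 1 bits/channel × 1 channels = 1 bits
Distinct colors = 2^1
= 2 colors


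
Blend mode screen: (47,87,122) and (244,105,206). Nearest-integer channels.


Screen: C = 255 - (255-A)×(255-B)/255, rounded to nearest integer
R: 255 - (255-47)×(255-244)/255 = 255 - 2288/255 ≈ 255 - 8.973 = 246.027 → 246
G: 255 - (255-87)×(255-105)/255 = 255 - 25200/255 ≈ 255 - 98.824 = 156.176 → 156
B: 255 - (255-122)×(255-206)/255 = 255 - 6517/255 ≈ 255 - 25.557 = 229.443 → 229
= RGB(246, 156, 229)


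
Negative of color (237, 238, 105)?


Invert: (255-R, 255-G, 255-B)
R: 255-237 = 18
G: 255-238 = 17
B: 255-105 = 150
= RGB(18, 17, 150)


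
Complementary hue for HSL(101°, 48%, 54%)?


Complement = opposite side of color wheel = hue + 180°
H' = (101 + 180) mod 360 = 281°
S and L unchanged.
= HSL(281°, 48%, 54%)


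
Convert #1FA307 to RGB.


1F → 31 (R)
A3 → 163 (G)
07 → 7 (B)
= RGB(31, 163, 7)


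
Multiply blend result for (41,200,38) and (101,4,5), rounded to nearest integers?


Multiply: C = A×B/255, rounded to nearest integer
R: 41×101/255 = 4141/255 ≈ 16.239 → 16
G: 200×4/255 = 800/255 ≈ 3.137 → 3
B: 38×5/255 = 190/255 ≈ 0.745 → 1
= RGB(16, 3, 1)


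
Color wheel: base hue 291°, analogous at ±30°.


Base hue: 291°
Left analog: (291 - 30) mod 360 = 261°
Right analog: (291 + 30) mod 360 = 321°
Analogous hues = 261° and 321°


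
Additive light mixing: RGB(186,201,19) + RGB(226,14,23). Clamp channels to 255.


Additive: each channel = min(255, C₁+C₂)
R: 186+226 = 412 → 255
G: 201+14 = 215 → 215
B: 19+23 = 42 → 42
= RGB(255, 215, 42)


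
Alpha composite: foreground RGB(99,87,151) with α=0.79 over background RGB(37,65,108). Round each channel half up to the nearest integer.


C = α×F + (1-α)×B, with 1-α = 0.21
R: 0.79×99 + 0.21×37 = 78.21 + 7.77 = 85.98 → 86
G: 0.79×87 + 0.21×65 = 68.73 + 13.65 = 82.38 → 82
B: 0.79×151 + 0.21×108 = 119.29 + 22.68 = 141.97 → 142
= RGB(86, 82, 142)


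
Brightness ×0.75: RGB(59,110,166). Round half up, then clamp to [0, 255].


Multiply each channel by 0.75, round half up, clamp to [0, 255]
R: 59×0.75 = 44.25 → round → 44
G: 110×0.75 = 82.5 → round → 83
B: 166×0.75 = 124.5 → round → 125
= RGB(44, 83, 125)


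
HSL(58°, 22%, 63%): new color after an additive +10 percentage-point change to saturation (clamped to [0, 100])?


Original S = 22%
Adjustment = +10 percentage points
New S = 22 + (10) = 32
Clamp to [0, 100] → 32
= HSL(58°, 32%, 63%)


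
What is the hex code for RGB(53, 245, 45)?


R = 53 → 35 (hex)
G = 245 → F5 (hex)
B = 45 → 2D (hex)
Hex = #35F52D


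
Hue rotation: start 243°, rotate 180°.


New hue = (H + rotation) mod 360
New hue = (243 + 180) mod 360
= 423 mod 360
= 63°


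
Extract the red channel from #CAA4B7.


Color: #CAA4B7
R = CA = 202
G = A4 = 164
B = B7 = 183
Red = 202


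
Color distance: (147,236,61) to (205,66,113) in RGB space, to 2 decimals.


d = √[(R₁-R₂)² + (G₁-G₂)² + (B₁-B₂)²]
d = √[(147-205)² + (236-66)² + (61-113)²]
d = √[3364 + 28900 + 2704]
d = √34968
d ≈ 187.00


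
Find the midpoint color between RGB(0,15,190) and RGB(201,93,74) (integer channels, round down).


Midpoint: each channel = ⌊(C₁+C₂)/2⌋
R: ⌊(0+201)/2⌋ = 100
G: ⌊(15+93)/2⌋ = 54
B: ⌊(190+74)/2⌋ = 132
= RGB(100, 54, 132)


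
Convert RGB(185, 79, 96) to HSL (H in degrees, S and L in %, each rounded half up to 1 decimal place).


Normalize: R'=185/255≈0.7255, G'=79/255≈0.3098, B'=96/255≈0.3765
Max=185/255, Min=79/255, Δ=Max-Min=106/255
L = (Max+Min)/2 = (185+79)/510 = 264/510 = 0.51764… → L = 51.8%
L > 0.5 → S = Δ/(2-Max-Min) = 106/(510-185-79) = 106/246 = 0.43089… → S = 43.1%
(the 1/255 factors cancel in S and H, so raw channel differences can be used)
Max is R' → H = 60 × (((G-B)/Δ) mod 6) = 60 × (((79-96)/106) mod 6)
  (-17)/106 = -0.1603…; negative, so add 6 → 5.8396…
  H = 60 × 5.8396… = 350.377…° → H = 350.4°
= HSL(350.4°, 43.1%, 51.8%)


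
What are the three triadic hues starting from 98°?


Triadic: equally spaced at 120° intervals
H1 = 98°
H2 = (98 + 120) mod 360 = 218°
H3 = (98 + 240) mod 360 = 338°
Triadic = 98°, 218°, 338°


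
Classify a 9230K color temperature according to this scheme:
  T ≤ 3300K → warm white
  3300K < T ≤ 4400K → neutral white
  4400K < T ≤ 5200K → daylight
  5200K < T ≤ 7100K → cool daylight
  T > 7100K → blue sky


Temperature: 9230K
9230K > 7100K → blue sky
Classification: blue sky


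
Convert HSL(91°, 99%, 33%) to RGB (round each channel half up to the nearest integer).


H=91°, S=0.99, L=0.33
C = (1-|2L-1|)×S = (1-|-0.34|)×0.99 = 0.6534
H' = H/60 = 91/60 ≈ 1.5167; X = C×(1-|H' mod 2 - 1|) = 0.31581
m = L - C/2 = 0.33 - 0.3267 = 0.0033
Sector ⌊H'⌋ = 1 → (R',G',B') = (0.31581, 0.6534, 0.0)
RGB = ((R'+m)×255, (G'+m)×255, (B'+m)×255) = (81.37305, 167.4585, 0.8415)
Round half up → RGB(81, 167, 1)


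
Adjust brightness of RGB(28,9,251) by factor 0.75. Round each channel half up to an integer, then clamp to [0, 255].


Multiply each channel by 0.75, round half up, clamp to [0, 255]
R: 28×0.75 = 21
G: 9×0.75 = 6.75 → round → 7
B: 251×0.75 = 188.25 → round → 188
= RGB(21, 7, 188)


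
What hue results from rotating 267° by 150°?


New hue = (H + rotation) mod 360
New hue = (267 + 150) mod 360
= 417 mod 360
= 57°


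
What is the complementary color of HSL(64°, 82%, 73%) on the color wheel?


Complement = opposite side of color wheel = hue + 180°
H' = (64 + 180) mod 360 = 244°
S and L unchanged.
= HSL(244°, 82%, 73%)


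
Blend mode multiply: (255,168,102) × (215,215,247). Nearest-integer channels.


Multiply: C = A×B/255, rounded to nearest integer
R: 255×215/255 = 54825/255 ≈ 215.000 → 215
G: 168×215/255 = 36120/255 ≈ 141.647 → 142
B: 102×247/255 = 25194/255 ≈ 98.800 → 99
= RGB(215, 142, 99)


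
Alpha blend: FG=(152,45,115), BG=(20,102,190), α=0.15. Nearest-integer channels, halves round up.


C = α×F + (1-α)×B, with 1-α = 0.85
R: 0.15×152 + 0.85×20 = 22.80 + 17.00 = 39.80 → 40
G: 0.15×45 + 0.85×102 = 6.75 + 86.70 = 93.45 → 93
B: 0.15×115 + 0.85×190 = 17.25 + 161.50 = 178.75 → 179
= RGB(40, 93, 179)


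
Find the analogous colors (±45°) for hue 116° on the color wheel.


Base hue: 116°
Left analog: (116 - 45) mod 360 = 71°
Right analog: (116 + 45) mod 360 = 161°
Analogous hues = 71° and 161°


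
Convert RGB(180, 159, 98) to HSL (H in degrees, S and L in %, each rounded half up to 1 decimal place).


Normalize: R'=180/255≈0.7059, G'=159/255≈0.6235, B'=98/255≈0.3843
Max=180/255, Min=98/255, Δ=Max-Min=82/255
L = (Max+Min)/2 = (180+98)/510 = 278/510 = 0.54509… → L = 54.5%
L > 0.5 → S = Δ/(2-Max-Min) = 82/(510-180-98) = 82/232 = 0.35344… → S = 35.3%
(the 1/255 factors cancel in S and H, so raw channel differences can be used)
Max is R' → H = 60 × (((G-B)/Δ) mod 6) = 60 × (((159-98)/82) mod 6)
  61/82 = 0.7439…
  H = 60 × 0.7439… = 44.634…° → H = 44.6°
= HSL(44.6°, 35.3%, 54.5%)


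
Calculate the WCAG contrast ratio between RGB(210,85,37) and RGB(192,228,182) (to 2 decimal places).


Linearize each sRGB channel c=v/255: c/12.92 if c ≤ 0.04045 else ((c+0.055)/1.055)^2.4
L = 0.2126×R_lin + 0.7152×G_lin + 0.0722×B_lin
Color 1 (210,85,37):
  R=210: 210/255≈0.8235 > 0.04045 → ((0.8235+0.055)/1.055)^2.4 ≈ 0.64448
  G=85: 85/255≈0.3333 > 0.04045 → ((0.3333+0.055)/1.055)^2.4 ≈ 0.09084
  B=37: 37/255≈0.1451 > 0.04045 → ((0.1451+0.055)/1.055)^2.4 ≈ 0.01850
  L1 = 0.2126×0.64448 + 0.7152×0.09084 + 0.0722×0.01850 ≈ 0.20332
Color 2 (192,228,182):
  R=192: 192/255≈0.7529 > 0.04045 → ((0.7529+0.055)/1.055)^2.4 ≈ 0.52712
  G=228: 228/255≈0.8941 > 0.04045 → ((0.8941+0.055)/1.055)^2.4 ≈ 0.77582
  B=182: 182/255≈0.7137 > 0.04045 → ((0.7137+0.055)/1.055)^2.4 ≈ 0.46778
  L2 = 0.2126×0.52712 + 0.7152×0.77582 + 0.0722×0.46778 ≈ 0.70071
Lighter = 0.70071, Darker = 0.20332
Ratio = (L_lighter + 0.05) / (L_darker + 0.05)
Ratio = (0.70071 + 0.05) / (0.20332 + 0.05) = 0.75071 / 0.25332 ≈ 2.9634
Ratio ≈ 2.96:1


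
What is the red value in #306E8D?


Color: #306E8D
R = 30 = 48
G = 6E = 110
B = 8D = 141
Red = 48


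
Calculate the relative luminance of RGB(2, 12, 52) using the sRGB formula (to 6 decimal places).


Linearize each channel (sRGB transfer function): c = v/255; c_lin = c/12.92 if c ≤ 0.04045, else ((c+0.055)/1.055)^2.4
  R: 2/255 ≈ 0.007843 ≤ 0.04045 → 0.007843/12.92 ≈ 0.000607
  G: 12/255 ≈ 0.047059 > 0.04045 → ((0.047059+0.055)/1.055)^2.4 ≈ 0.003677
  B: 52/255 ≈ 0.203922 > 0.04045 → ((0.203922+0.055)/1.055)^2.4 ≈ 0.034340
R_lin = 0.000607, G_lin = 0.003677, B_lin = 0.034340
L = 0.2126×R + 0.7152×G + 0.0722×B
L = 0.2126×0.000607 + 0.7152×0.003677 + 0.0722×0.034340
L ≈ 0.005238


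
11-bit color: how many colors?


Colors = 2^bits = 2^11
= 2,048 colors


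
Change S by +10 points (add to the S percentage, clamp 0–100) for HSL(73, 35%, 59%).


Original S = 35%
Adjustment = +10 percentage points
New S = 35 + (10) = 45
Clamp to [0, 100] → 45
= HSL(73°, 45%, 59%)


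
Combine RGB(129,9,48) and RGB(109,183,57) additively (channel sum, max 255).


Additive: each channel = min(255, C₁+C₂)
R: 129+109 = 238 → 238
G: 9+183 = 192 → 192
B: 48+57 = 105 → 105
= RGB(238, 192, 105)


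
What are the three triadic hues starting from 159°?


Triadic: equally spaced at 120° intervals
H1 = 159°
H2 = (159 + 120) mod 360 = 279°
H3 = (159 + 240) mod 360 = 39°
Triadic = 159°, 279°, 39°


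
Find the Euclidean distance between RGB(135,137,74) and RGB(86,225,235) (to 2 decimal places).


d = √[(R₁-R₂)² + (G₁-G₂)² + (B₁-B₂)²]
d = √[(135-86)² + (137-225)² + (74-235)²]
d = √[2401 + 7744 + 25921]
d = √36066
d ≈ 189.91


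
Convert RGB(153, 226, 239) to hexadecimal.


R = 153 → 99 (hex)
G = 226 → E2 (hex)
B = 239 → EF (hex)
Hex = #99E2EF


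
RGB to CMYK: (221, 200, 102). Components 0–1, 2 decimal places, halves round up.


R'=221/255≈0.8667, G'=200/255≈0.7843, B'=102/255≈0.4000
K = 1 - max(R',G',B') = 1 - 221/255 = 34/255 = 0.13333… → 0.13
(1-R'-K)/(1-K) simplifies to (max-R)/max with max = 221:
C = (221-221)/221 = 0/221 = 0 → 0.00
M = (221-200)/221 = 21/221 = 0.09502… → 0.10
Y = (221-102)/221 = 119/221 = 0.53846… → 0.54
= CMYK(0.00, 0.10, 0.54, 0.13)


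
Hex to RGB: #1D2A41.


1D → 29 (R)
2A → 42 (G)
41 → 65 (B)
= RGB(29, 42, 65)


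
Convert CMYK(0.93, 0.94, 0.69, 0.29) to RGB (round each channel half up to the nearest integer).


R = 255 × (1-C) × (1-K) = 255 × 0.07 × 0.71 = 12.6735 → 13
G = 255 × (1-M) × (1-K) = 255 × 0.06 × 0.71 = 10.863 → 11
B = 255 × (1-Y) × (1-K) = 255 × 0.31 × 0.71 = 56.1255 → 56
= RGB(13, 11, 56)


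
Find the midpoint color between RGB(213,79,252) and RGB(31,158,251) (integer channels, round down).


Midpoint: each channel = ⌊(C₁+C₂)/2⌋
R: ⌊(213+31)/2⌋ = 122
G: ⌊(79+158)/2⌋ = 118
B: ⌊(252+251)/2⌋ = 251
= RGB(122, 118, 251)


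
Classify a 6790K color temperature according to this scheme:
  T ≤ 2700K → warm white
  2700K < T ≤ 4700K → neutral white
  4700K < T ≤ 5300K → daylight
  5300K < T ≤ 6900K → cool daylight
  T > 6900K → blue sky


Temperature: 6790K
5300K < 6790K ≤ 6900K → cool daylight
Classification: cool daylight


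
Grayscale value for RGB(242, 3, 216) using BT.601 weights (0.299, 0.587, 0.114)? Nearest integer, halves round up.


Gray = 0.299×R + 0.587×G + 0.114×B
Gray = 0.299×242 + 0.587×3 + 0.114×216
Gray = 72.358 + 1.761 + 24.624
Gray = 98.743 → round half up → 99
Gray = 99


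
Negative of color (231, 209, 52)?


Invert: (255-R, 255-G, 255-B)
R: 255-231 = 24
G: 255-209 = 46
B: 255-52 = 203
= RGB(24, 46, 203)


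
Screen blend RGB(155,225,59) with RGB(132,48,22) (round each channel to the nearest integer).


Screen: C = 255 - (255-A)×(255-B)/255, rounded to nearest integer
R: 255 - (255-155)×(255-132)/255 = 255 - 12300/255 ≈ 255 - 48.235 = 206.765 → 207
G: 255 - (255-225)×(255-48)/255 = 255 - 6210/255 ≈ 255 - 24.353 = 230.647 → 231
B: 255 - (255-59)×(255-22)/255 = 255 - 45668/255 ≈ 255 - 179.090 = 75.910 → 76
= RGB(207, 231, 76)


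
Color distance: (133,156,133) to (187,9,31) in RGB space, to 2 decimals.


d = √[(R₁-R₂)² + (G₁-G₂)² + (B₁-B₂)²]
d = √[(133-187)² + (156-9)² + (133-31)²]
d = √[2916 + 21609 + 10404]
d = √34929
d ≈ 186.89


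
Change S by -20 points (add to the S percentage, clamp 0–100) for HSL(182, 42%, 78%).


Original S = 42%
Adjustment = -20 percentage points
New S = 42 + (-20) = 22
Clamp to [0, 100] → 22
= HSL(182°, 22%, 78%)


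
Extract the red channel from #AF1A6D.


Color: #AF1A6D
R = AF = 175
G = 1A = 26
B = 6D = 109
Red = 175


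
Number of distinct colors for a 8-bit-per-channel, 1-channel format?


Total bits = 8 bits/channel × 1 channels = 8 bits
Distinct colors = 2^8
= 256 colors


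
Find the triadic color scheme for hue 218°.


Triadic: equally spaced at 120° intervals
H1 = 218°
H2 = (218 + 120) mod 360 = 338°
H3 = (218 + 240) mod 360 = 98°
Triadic = 218°, 338°, 98°


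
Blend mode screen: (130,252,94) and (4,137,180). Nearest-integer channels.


Screen: C = 255 - (255-A)×(255-B)/255, rounded to nearest integer
R: 255 - (255-130)×(255-4)/255 = 255 - 31375/255 ≈ 255 - 123.039 = 131.961 → 132
G: 255 - (255-252)×(255-137)/255 = 255 - 354/255 ≈ 255 - 1.388 = 253.612 → 254
B: 255 - (255-94)×(255-180)/255 = 255 - 12075/255 ≈ 255 - 47.353 = 207.647 → 208
= RGB(132, 254, 208)


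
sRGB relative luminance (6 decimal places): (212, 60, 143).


Linearize each channel (sRGB transfer function): c = v/255; c_lin = c/12.92 if c ≤ 0.04045, else ((c+0.055)/1.055)^2.4
  R: 212/255 ≈ 0.831373 > 0.04045 → ((0.831373+0.055)/1.055)^2.4 ≈ 0.658375
  G: 60/255 ≈ 0.235294 > 0.04045 → ((0.235294+0.055)/1.055)^2.4 ≈ 0.045186
  B: 143/255 ≈ 0.560784 > 0.04045 → ((0.560784+0.055)/1.055)^2.4 ≈ 0.274677
R_lin = 0.658375, G_lin = 0.045186, B_lin = 0.274677
L = 0.2126×R + 0.7152×G + 0.0722×B
L = 0.2126×0.658375 + 0.7152×0.045186 + 0.0722×0.274677
L ≈ 0.192119


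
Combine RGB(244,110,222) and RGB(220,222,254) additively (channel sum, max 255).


Additive: each channel = min(255, C₁+C₂)
R: 244+220 = 464 → 255
G: 110+222 = 332 → 255
B: 222+254 = 476 → 255
= RGB(255, 255, 255)


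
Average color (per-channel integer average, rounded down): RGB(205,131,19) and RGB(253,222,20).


Midpoint: each channel = ⌊(C₁+C₂)/2⌋
R: ⌊(205+253)/2⌋ = 229
G: ⌊(131+222)/2⌋ = 176
B: ⌊(19+20)/2⌋ = 19
= RGB(229, 176, 19)


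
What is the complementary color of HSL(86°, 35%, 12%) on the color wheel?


Complement = opposite side of color wheel = hue + 180°
H' = (86 + 180) mod 360 = 266°
S and L unchanged.
= HSL(266°, 35%, 12%)


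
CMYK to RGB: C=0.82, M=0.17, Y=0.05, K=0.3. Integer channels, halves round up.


R = 255 × (1-C) × (1-K) = 255 × 0.18 × 0.70 = 32.13 → 32
G = 255 × (1-M) × (1-K) = 255 × 0.83 × 0.70 = 148.155 → 148
B = 255 × (1-Y) × (1-K) = 255 × 0.95 × 0.70 = 169.575 → 170
= RGB(32, 148, 170)


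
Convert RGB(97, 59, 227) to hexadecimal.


R = 97 → 61 (hex)
G = 59 → 3B (hex)
B = 227 → E3 (hex)
Hex = #613BE3


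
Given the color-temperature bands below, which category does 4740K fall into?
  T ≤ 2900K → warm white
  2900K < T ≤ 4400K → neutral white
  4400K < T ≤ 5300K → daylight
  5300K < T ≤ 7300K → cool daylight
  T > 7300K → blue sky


Temperature: 4740K
4400K < 4740K ≤ 5300K → daylight
Classification: daylight


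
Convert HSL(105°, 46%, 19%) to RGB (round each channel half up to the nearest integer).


H=105°, S=0.46, L=0.19
C = (1-|2L-1|)×S = (1-|-0.62|)×0.46 = 0.1748
H' = H/60 = 105/60 ≈ 1.7500; X = C×(1-|H' mod 2 - 1|) = 0.0437
m = L - C/2 = 0.19 - 0.0874 = 0.1026
Sector ⌊H'⌋ = 1 → (R',G',B') = (0.0437, 0.1748, 0.0)
RGB = ((R'+m)×255, (G'+m)×255, (B'+m)×255) = (37.3065, 70.737, 26.163)
Round half up → RGB(37, 71, 26)


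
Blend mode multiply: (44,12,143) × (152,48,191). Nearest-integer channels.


Multiply: C = A×B/255, rounded to nearest integer
R: 44×152/255 = 6688/255 ≈ 26.227 → 26
G: 12×48/255 = 576/255 ≈ 2.259 → 2
B: 143×191/255 = 27313/255 ≈ 107.110 → 107
= RGB(26, 2, 107)


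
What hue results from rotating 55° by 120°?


New hue = (H + rotation) mod 360
New hue = (55 + 120) mod 360
= 175 mod 360
= 175°


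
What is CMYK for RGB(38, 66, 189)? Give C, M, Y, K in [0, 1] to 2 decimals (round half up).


R'=38/255≈0.1490, G'=66/255≈0.2588, B'=189/255≈0.7412
K = 1 - max(R',G',B') = 1 - 189/255 = 66/255 = 0.25882… → 0.26
(1-R'-K)/(1-K) simplifies to (max-R)/max with max = 189:
C = (189-38)/189 = 151/189 = 0.79894… → 0.80
M = (189-66)/189 = 123/189 = 0.65079… → 0.65
Y = (189-189)/189 = 0/189 = 0 → 0.00
= CMYK(0.80, 0.65, 0.00, 0.26)


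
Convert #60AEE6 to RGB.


60 → 96 (R)
AE → 174 (G)
E6 → 230 (B)
= RGB(96, 174, 230)


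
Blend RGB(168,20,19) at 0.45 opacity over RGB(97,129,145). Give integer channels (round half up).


C = α×F + (1-α)×B, with 1-α = 0.55
R: 0.45×168 + 0.55×97 = 75.60 + 53.35 = 128.95 → 129
G: 0.45×20 + 0.55×129 = 9.00 + 70.95 = 79.95 → 80
B: 0.45×19 + 0.55×145 = 8.55 + 79.75 = 88.30 → 88
= RGB(129, 80, 88)


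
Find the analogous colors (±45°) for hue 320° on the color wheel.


Base hue: 320°
Left analog: (320 - 45) mod 360 = 275°
Right analog: (320 + 45) mod 360 = 5°
Analogous hues = 275° and 5°


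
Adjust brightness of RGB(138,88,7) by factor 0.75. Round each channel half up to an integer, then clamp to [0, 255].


Multiply each channel by 0.75, round half up, clamp to [0, 255]
R: 138×0.75 = 103.5 → round → 104
G: 88×0.75 = 66
B: 7×0.75 = 5.25 → round → 5
= RGB(104, 66, 5)


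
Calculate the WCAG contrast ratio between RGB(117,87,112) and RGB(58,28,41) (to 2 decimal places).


Linearize each sRGB channel c=v/255: c/12.92 if c ≤ 0.04045 else ((c+0.055)/1.055)^2.4
L = 0.2126×R_lin + 0.7152×G_lin + 0.0722×B_lin
Color 1 (117,87,112):
  R=117: 117/255≈0.4588 > 0.04045 → ((0.4588+0.055)/1.055)^2.4 ≈ 0.17789
  G=87: 87/255≈0.3412 > 0.04045 → ((0.3412+0.055)/1.055)^2.4 ≈ 0.09531
  B=112: 112/255≈0.4392 > 0.04045 → ((0.4392+0.055)/1.055)^2.4 ≈ 0.16203
  L1 = 0.2126×0.17789 + 0.7152×0.09531 + 0.0722×0.16203 ≈ 0.11768
Color 2 (58,28,41):
  R=58: 58/255≈0.2275 > 0.04045 → ((0.2275+0.055)/1.055)^2.4 ≈ 0.04231
  G=28: 28/255≈0.1098 > 0.04045 → ((0.1098+0.055)/1.055)^2.4 ≈ 0.01161
  B=41: 41/255≈0.1608 > 0.04045 → ((0.1608+0.055)/1.055)^2.4 ≈ 0.02217
  L2 = 0.2126×0.04231 + 0.7152×0.01161 + 0.0722×0.02217 ≈ 0.01890
Lighter = 0.11768, Darker = 0.01890
Ratio = (L_lighter + 0.05) / (L_darker + 0.05)
Ratio = (0.11768 + 0.05) / (0.01890 + 0.05) = 0.16768 / 0.06890 ≈ 2.4336
Ratio ≈ 2.43:1


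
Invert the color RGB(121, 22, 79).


Invert: (255-R, 255-G, 255-B)
R: 255-121 = 134
G: 255-22 = 233
B: 255-79 = 176
= RGB(134, 233, 176)


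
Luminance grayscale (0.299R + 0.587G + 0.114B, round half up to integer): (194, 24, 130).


Gray = 0.299×R + 0.587×G + 0.114×B
Gray = 0.299×194 + 0.587×24 + 0.114×130
Gray = 58.006 + 14.088 + 14.820
Gray = 86.914 → round half up → 87
Gray = 87


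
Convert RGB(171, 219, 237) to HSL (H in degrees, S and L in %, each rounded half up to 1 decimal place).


Normalize: R'=171/255≈0.6706, G'=219/255≈0.8588, B'=237/255≈0.9294
Max=237/255, Min=171/255, Δ=Max-Min=66/255
L = (Max+Min)/2 = (237+171)/510 = 408/510 = 0.8 → L = 80.0%
L > 0.5 → S = Δ/(2-Max-Min) = 66/(510-237-171) = 66/102 = 0.64705… → S = 64.7%
(the 1/255 factors cancel in S and H, so raw channel differences can be used)
Max is B' → H = 60 × ((R-G)/Δ + 4) = 60 × ((171-219)/66 + 4)
  -48/66 + 4 = -0.7272… + 4 = 3.2727…
  H = 60 × 3.2727… = 196.363…° → H = 196.4°
= HSL(196.4°, 64.7%, 80.0%)


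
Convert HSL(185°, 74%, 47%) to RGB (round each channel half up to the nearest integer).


H=185°, S=0.74, L=0.47
C = (1-|2L-1|)×S = (1-|-0.06|)×0.74 = 0.6956
H' = H/60 = 185/60 ≈ 3.0833; X = C×(1-|H' mod 2 - 1|) ≈ 0.6376
m = L - C/2 = 0.47 - 0.3478 = 0.1222
Sector ⌊H'⌋ = 3 → (R',G',B') = (0.0, ≈0.6376, 0.6956)
RGB = ((R'+m)×255, (G'+m)×255, (B'+m)×255) = (31.161, 193.7575, 208.539)
Round half up → RGB(31, 194, 209)


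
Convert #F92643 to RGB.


F9 → 249 (R)
26 → 38 (G)
43 → 67 (B)
= RGB(249, 38, 67)


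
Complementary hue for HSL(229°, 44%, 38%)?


Complement = opposite side of color wheel = hue + 180°
H' = (229 + 180) mod 360 = 49°
S and L unchanged.
= HSL(49°, 44%, 38%)


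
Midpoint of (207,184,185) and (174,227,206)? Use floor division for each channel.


Midpoint: each channel = ⌊(C₁+C₂)/2⌋
R: ⌊(207+174)/2⌋ = 190
G: ⌊(184+227)/2⌋ = 205
B: ⌊(185+206)/2⌋ = 195
= RGB(190, 205, 195)


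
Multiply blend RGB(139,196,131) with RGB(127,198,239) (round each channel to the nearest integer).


Multiply: C = A×B/255, rounded to nearest integer
R: 139×127/255 = 17653/255 ≈ 69.227 → 69
G: 196×198/255 = 38808/255 ≈ 152.188 → 152
B: 131×239/255 = 31309/255 ≈ 122.780 → 123
= RGB(69, 152, 123)


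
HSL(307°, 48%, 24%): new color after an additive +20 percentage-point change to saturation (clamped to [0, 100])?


Original S = 48%
Adjustment = +20 percentage points
New S = 48 + (20) = 68
Clamp to [0, 100] → 68
= HSL(307°, 68%, 24%)


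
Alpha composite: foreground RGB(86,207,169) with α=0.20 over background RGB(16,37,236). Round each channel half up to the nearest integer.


C = α×F + (1-α)×B, with 1-α = 0.80
R: 0.20×86 + 0.80×16 = 17.20 + 12.80 = 30.00 → 30
G: 0.20×207 + 0.80×37 = 41.40 + 29.60 = 71.00 → 71
B: 0.20×169 + 0.80×236 = 33.80 + 188.80 = 222.60 → 223
= RGB(30, 71, 223)


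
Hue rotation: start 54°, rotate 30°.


New hue = (H + rotation) mod 360
New hue = (54 + 30) mod 360
= 84 mod 360
= 84°


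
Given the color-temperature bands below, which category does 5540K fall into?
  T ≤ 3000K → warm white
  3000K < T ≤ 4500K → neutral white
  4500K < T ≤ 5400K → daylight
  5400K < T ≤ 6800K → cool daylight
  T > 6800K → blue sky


Temperature: 5540K
5400K < 5540K ≤ 6800K → cool daylight
Classification: cool daylight


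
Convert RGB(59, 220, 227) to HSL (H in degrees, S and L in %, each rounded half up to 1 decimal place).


Normalize: R'=59/255≈0.2314, G'=220/255≈0.8627, B'=227/255≈0.8902
Max=227/255, Min=59/255, Δ=Max-Min=168/255
L = (Max+Min)/2 = (227+59)/510 = 286/510 = 0.56078… → L = 56.1%
L > 0.5 → S = Δ/(2-Max-Min) = 168/(510-227-59) = 168/224 = 0.75 → S = 75.0%
(the 1/255 factors cancel in S and H, so raw channel differences can be used)
Max is B' → H = 60 × ((R-G)/Δ + 4) = 60 × ((59-220)/168 + 4)
  -161/168 + 4 = -0.9583… + 4 = 3.0416…
  H = 60 × 3.0416… = 182.5° → H = 182.5°
= HSL(182.5°, 75.0%, 56.1%)


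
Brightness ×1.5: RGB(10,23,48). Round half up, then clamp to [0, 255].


Multiply each channel by 1.5, round half up, clamp to [0, 255]
R: 10×1.5 = 15
G: 23×1.5 = 34.5 → round → 35
B: 48×1.5 = 72
= RGB(15, 35, 72)


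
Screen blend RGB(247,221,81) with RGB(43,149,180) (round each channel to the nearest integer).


Screen: C = 255 - (255-A)×(255-B)/255, rounded to nearest integer
R: 255 - (255-247)×(255-43)/255 = 255 - 1696/255 ≈ 255 - 6.651 = 248.349 → 248
G: 255 - (255-221)×(255-149)/255 = 255 - 3604/255 ≈ 255 - 14.133 = 240.867 → 241
B: 255 - (255-81)×(255-180)/255 = 255 - 13050/255 ≈ 255 - 51.176 = 203.824 → 204
= RGB(248, 241, 204)


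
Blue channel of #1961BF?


Color: #1961BF
R = 19 = 25
G = 61 = 97
B = BF = 191
Blue = 191


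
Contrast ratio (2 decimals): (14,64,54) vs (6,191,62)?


Linearize each sRGB channel c=v/255: c/12.92 if c ≤ 0.04045 else ((c+0.055)/1.055)^2.4
L = 0.2126×R_lin + 0.7152×G_lin + 0.0722×B_lin
Color 1 (14,64,54):
  R=14: 14/255≈0.0549 > 0.04045 → ((0.0549+0.055)/1.055)^2.4 ≈ 0.00439
  G=64: 64/255≈0.2510 > 0.04045 → ((0.2510+0.055)/1.055)^2.4 ≈ 0.05127
  B=54: 54/255≈0.2118 > 0.04045 → ((0.2118+0.055)/1.055)^2.4 ≈ 0.03689
  L1 = 0.2126×0.00439 + 0.7152×0.05127 + 0.0722×0.03689 ≈ 0.04026
Color 2 (6,191,62):
  R=6: 6/255≈0.0235 ≤ 0.04045 → 0.0235/12.92 ≈ 0.00182
  G=191: 191/255≈0.7490 > 0.04045 → ((0.7490+0.055)/1.055)^2.4 ≈ 0.52100
  B=62: 62/255≈0.2431 > 0.04045 → ((0.2431+0.055)/1.055)^2.4 ≈ 0.04817
  L2 = 0.2126×0.00182 + 0.7152×0.52100 + 0.0722×0.04817 ≈ 0.37648
Lighter = 0.37648, Darker = 0.04026
Ratio = (L_lighter + 0.05) / (L_darker + 0.05)
Ratio = (0.37648 + 0.05) / (0.04026 + 0.05) = 0.42648 / 0.09026 ≈ 4.7248
Ratio ≈ 4.72:1


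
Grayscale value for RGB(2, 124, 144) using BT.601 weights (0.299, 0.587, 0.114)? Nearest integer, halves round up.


Gray = 0.299×R + 0.587×G + 0.114×B
Gray = 0.299×2 + 0.587×124 + 0.114×144
Gray = 0.598 + 72.788 + 16.416
Gray = 89.802 → round half up → 90
Gray = 90


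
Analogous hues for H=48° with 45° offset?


Base hue: 48°
Left analog: (48 - 45) mod 360 = 3°
Right analog: (48 + 45) mod 360 = 93°
Analogous hues = 3° and 93°


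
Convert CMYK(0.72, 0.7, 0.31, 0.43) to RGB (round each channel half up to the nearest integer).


R = 255 × (1-C) × (1-K) = 255 × 0.28 × 0.57 = 40.698 → 41
G = 255 × (1-M) × (1-K) = 255 × 0.30 × 0.57 = 43.605 → 44
B = 255 × (1-Y) × (1-K) = 255 × 0.69 × 0.57 = 100.2915 → 100
= RGB(41, 44, 100)


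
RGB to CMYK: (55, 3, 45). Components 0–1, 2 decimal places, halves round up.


R'=55/255≈0.2157, G'=3/255≈0.0118, B'=45/255≈0.1765
K = 1 - max(R',G',B') = 1 - 55/255 = 200/255 = 0.78431… → 0.78
(1-R'-K)/(1-K) simplifies to (max-R)/max with max = 55:
C = (55-55)/55 = 0/55 = 0 → 0.00
M = (55-3)/55 = 52/55 = 0.94545… → 0.95
Y = (55-45)/55 = 10/55 = 0.18181… → 0.18
= CMYK(0.00, 0.95, 0.18, 0.78)


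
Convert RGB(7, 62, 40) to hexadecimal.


R = 7 → 07 (hex)
G = 62 → 3E (hex)
B = 40 → 28 (hex)
Hex = #073E28


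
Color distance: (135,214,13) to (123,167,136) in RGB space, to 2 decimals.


d = √[(R₁-R₂)² + (G₁-G₂)² + (B₁-B₂)²]
d = √[(135-123)² + (214-167)² + (13-136)²]
d = √[144 + 2209 + 15129]
d = √17482
d ≈ 132.22


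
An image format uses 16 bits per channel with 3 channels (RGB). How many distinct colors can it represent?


Total bits = 16 bits/channel × 3 channels = 48 bits
Distinct colors = 2^48
= 281,474,976,710,656 colors


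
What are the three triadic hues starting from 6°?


Triadic: equally spaced at 120° intervals
H1 = 6°
H2 = (6 + 120) mod 360 = 126°
H3 = (6 + 240) mod 360 = 246°
Triadic = 6°, 126°, 246°


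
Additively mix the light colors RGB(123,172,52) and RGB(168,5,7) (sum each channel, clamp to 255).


Additive: each channel = min(255, C₁+C₂)
R: 123+168 = 291 → 255
G: 172+5 = 177 → 177
B: 52+7 = 59 → 59
= RGB(255, 177, 59)


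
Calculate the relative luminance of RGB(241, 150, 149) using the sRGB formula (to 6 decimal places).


Linearize each channel (sRGB transfer function): c = v/255; c_lin = c/12.92 if c ≤ 0.04045, else ((c+0.055)/1.055)^2.4
  R: 241/255 ≈ 0.945098 > 0.04045 → ((0.945098+0.055)/1.055)^2.4 ≈ 0.879622
  G: 150/255 ≈ 0.588235 > 0.04045 → ((0.588235+0.055)/1.055)^2.4 ≈ 0.304987
  B: 149/255 ≈ 0.584314 > 0.04045 → ((0.584314+0.055)/1.055)^2.4 ≈ 0.300544
R_lin = 0.879622, G_lin = 0.304987, B_lin = 0.300544
L = 0.2126×R + 0.7152×G + 0.0722×B
L = 0.2126×0.879622 + 0.7152×0.304987 + 0.0722×0.300544
L ≈ 0.426834


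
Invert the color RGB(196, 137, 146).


Invert: (255-R, 255-G, 255-B)
R: 255-196 = 59
G: 255-137 = 118
B: 255-146 = 109
= RGB(59, 118, 109)


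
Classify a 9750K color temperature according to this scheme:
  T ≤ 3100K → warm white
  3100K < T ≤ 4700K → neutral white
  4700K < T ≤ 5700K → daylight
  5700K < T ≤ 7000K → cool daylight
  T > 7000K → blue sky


Temperature: 9750K
9750K > 7000K → blue sky
Classification: blue sky


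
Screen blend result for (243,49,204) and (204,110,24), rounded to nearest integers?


Screen: C = 255 - (255-A)×(255-B)/255, rounded to nearest integer
R: 255 - (255-243)×(255-204)/255 = 255 - 612/255 ≈ 255 - 2.400 = 252.600 → 253
G: 255 - (255-49)×(255-110)/255 = 255 - 29870/255 ≈ 255 - 117.137 = 137.863 → 138
B: 255 - (255-204)×(255-24)/255 = 255 - 11781/255 ≈ 255 - 46.200 = 208.800 → 209
= RGB(253, 138, 209)


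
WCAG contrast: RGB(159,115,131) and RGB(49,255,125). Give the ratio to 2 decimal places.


Linearize each sRGB channel c=v/255: c/12.92 if c ≤ 0.04045 else ((c+0.055)/1.055)^2.4
L = 0.2126×R_lin + 0.7152×G_lin + 0.0722×B_lin
Color 1 (159,115,131):
  R=159: 159/255≈0.6235 > 0.04045 → ((0.6235+0.055)/1.055)^2.4 ≈ 0.34670
  G=115: 115/255≈0.4510 > 0.04045 → ((0.4510+0.055)/1.055)^2.4 ≈ 0.17144
  B=131: 131/255≈0.5137 > 0.04045 → ((0.5137+0.055)/1.055)^2.4 ≈ 0.22697
  L1 = 0.2126×0.34670 + 0.7152×0.17144 + 0.0722×0.22697 ≈ 0.21271
Color 2 (49,255,125):
  R=49: 49/255≈0.1922 > 0.04045 → ((0.1922+0.055)/1.055)^2.4 ≈ 0.03071
  G=255: 255/255≈1.0000 > 0.04045 → ((1.0000+0.055)/1.055)^2.4 ≈ 1.00000
  B=125: 125/255≈0.4902 > 0.04045 → ((0.4902+0.055)/1.055)^2.4 ≈ 0.20508
  L2 = 0.2126×0.03071 + 0.7152×1.00000 + 0.0722×0.20508 ≈ 0.73654
Lighter = 0.73654, Darker = 0.21271
Ratio = (L_lighter + 0.05) / (L_darker + 0.05)
Ratio = (0.73654 + 0.05) / (0.21271 + 0.05) = 0.78654 / 0.26271 ≈ 2.9939
Ratio ≈ 2.99:1


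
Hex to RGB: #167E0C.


16 → 22 (R)
7E → 126 (G)
0C → 12 (B)
= RGB(22, 126, 12)


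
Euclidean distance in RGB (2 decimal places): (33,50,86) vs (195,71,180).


d = √[(R₁-R₂)² + (G₁-G₂)² + (B₁-B₂)²]
d = √[(33-195)² + (50-71)² + (86-180)²]
d = √[26244 + 441 + 8836]
d = √35521
d ≈ 188.47


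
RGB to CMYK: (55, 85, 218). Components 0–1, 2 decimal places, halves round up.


R'=55/255≈0.2157, G'=85/255≈0.3333, B'=218/255≈0.8549
K = 1 - max(R',G',B') = 1 - 218/255 = 37/255 = 0.14509… → 0.15
(1-R'-K)/(1-K) simplifies to (max-R)/max with max = 218:
C = (218-55)/218 = 163/218 = 0.74770… → 0.75
M = (218-85)/218 = 133/218 = 0.61009… → 0.61
Y = (218-218)/218 = 0/218 = 0 → 0.00
= CMYK(0.75, 0.61, 0.00, 0.15)


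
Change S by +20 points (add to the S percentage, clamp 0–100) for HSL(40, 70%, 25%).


Original S = 70%
Adjustment = +20 percentage points
New S = 70 + (20) = 90
Clamp to [0, 100] → 90
= HSL(40°, 90%, 25%)


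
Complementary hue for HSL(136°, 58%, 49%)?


Complement = opposite side of color wheel = hue + 180°
H' = (136 + 180) mod 360 = 316°
S and L unchanged.
= HSL(316°, 58%, 49%)


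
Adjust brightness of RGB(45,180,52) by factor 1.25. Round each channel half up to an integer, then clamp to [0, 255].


Multiply each channel by 1.25, round half up, clamp to [0, 255]
R: 45×1.25 = 56.25 → round → 56
G: 180×1.25 = 225
B: 52×1.25 = 65
= RGB(56, 225, 65)


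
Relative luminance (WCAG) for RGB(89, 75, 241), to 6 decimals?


Linearize each channel (sRGB transfer function): c = v/255; c_lin = c/12.92 if c ≤ 0.04045, else ((c+0.055)/1.055)^2.4
  R: 89/255 ≈ 0.349020 > 0.04045 → ((0.349020+0.055)/1.055)^2.4 ≈ 0.099899
  G: 75/255 ≈ 0.294118 > 0.04045 → ((0.294118+0.055)/1.055)^2.4 ≈ 0.070360
  B: 241/255 ≈ 0.945098 > 0.04045 → ((0.945098+0.055)/1.055)^2.4 ≈ 0.879622
R_lin = 0.099899, G_lin = 0.070360, B_lin = 0.879622
L = 0.2126×R + 0.7152×G + 0.0722×B
L = 0.2126×0.099899 + 0.7152×0.070360 + 0.0722×0.879622
L ≈ 0.135069


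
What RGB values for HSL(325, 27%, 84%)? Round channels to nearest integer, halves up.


H=325°, S=0.27, L=0.84
C = (1-|2L-1|)×S = (1-|0.68|)×0.27 = 0.0864
H' = H/60 = 325/60 ≈ 5.4167; X = C×(1-|H' mod 2 - 1|) = 0.0504
m = L - C/2 = 0.84 - 0.0432 = 0.7968
Sector ⌊H'⌋ = 5 → (R',G',B') = (0.0864, 0.0, 0.0504)
RGB = ((R'+m)×255, (G'+m)×255, (B'+m)×255) = (225.216, 203.184, 216.036)
Round half up → RGB(225, 203, 216)


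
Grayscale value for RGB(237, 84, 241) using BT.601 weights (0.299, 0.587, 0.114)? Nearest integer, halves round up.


Gray = 0.299×R + 0.587×G + 0.114×B
Gray = 0.299×237 + 0.587×84 + 0.114×241
Gray = 70.863 + 49.308 + 27.474
Gray = 147.645 → round half up → 148
Gray = 148


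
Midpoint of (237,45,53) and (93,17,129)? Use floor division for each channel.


Midpoint: each channel = ⌊(C₁+C₂)/2⌋
R: ⌊(237+93)/2⌋ = 165
G: ⌊(45+17)/2⌋ = 31
B: ⌊(53+129)/2⌋ = 91
= RGB(165, 31, 91)


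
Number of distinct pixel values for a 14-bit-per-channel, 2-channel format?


Total bits = 14 bits/channel × 2 channels = 28 bits
Distinct pixel values = 2^28
= 268,435,456 pixel values


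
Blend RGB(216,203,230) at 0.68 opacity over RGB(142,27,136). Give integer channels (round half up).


C = α×F + (1-α)×B, with 1-α = 0.32
R: 0.68×216 + 0.32×142 = 146.88 + 45.44 = 192.32 → 192
G: 0.68×203 + 0.32×27 = 138.04 + 8.64 = 146.68 → 147
B: 0.68×230 + 0.32×136 = 156.40 + 43.52 = 199.92 → 200
= RGB(192, 147, 200)


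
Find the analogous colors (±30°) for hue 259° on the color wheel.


Base hue: 259°
Left analog: (259 - 30) mod 360 = 229°
Right analog: (259 + 30) mod 360 = 289°
Analogous hues = 229° and 289°


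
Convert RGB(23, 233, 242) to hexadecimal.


R = 23 → 17 (hex)
G = 233 → E9 (hex)
B = 242 → F2 (hex)
Hex = #17E9F2


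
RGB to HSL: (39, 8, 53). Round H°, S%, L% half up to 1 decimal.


Normalize: R'=39/255≈0.1529, G'=8/255≈0.0314, B'=53/255≈0.2078
Max=53/255, Min=8/255, Δ=Max-Min=45/255
L = (Max+Min)/2 = (53+8)/510 = 61/510 = 0.11960… → L = 12.0%
L ≤ 0.5 → S = Δ/(Max+Min) = 45/(53+8) = 45/61 = 0.73770… → S = 73.8%
(the 1/255 factors cancel in S and H, so raw channel differences can be used)
Max is B' → H = 60 × ((R-G)/Δ + 4) = 60 × ((39-8)/45 + 4)
  31/45 + 4 = 0.6888… + 4 = 4.6888…
  H = 60 × 4.6888… = 281.333…° → H = 281.3°
= HSL(281.3°, 73.8%, 12.0%)


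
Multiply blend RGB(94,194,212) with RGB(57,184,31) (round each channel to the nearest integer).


Multiply: C = A×B/255, rounded to nearest integer
R: 94×57/255 = 5358/255 ≈ 21.012 → 21
G: 194×184/255 = 35696/255 ≈ 139.984 → 140
B: 212×31/255 = 6572/255 ≈ 25.773 → 26
= RGB(21, 140, 26)
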